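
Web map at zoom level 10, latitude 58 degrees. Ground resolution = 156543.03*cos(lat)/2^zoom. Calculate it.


res = 156543.03 * cos(58) / 2^10 = 156543.03 * 0.52991926 / 1024 = 81.01 m/pixel

81.01 m/pixel


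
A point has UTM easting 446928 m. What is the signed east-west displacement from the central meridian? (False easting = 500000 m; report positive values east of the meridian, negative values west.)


displacement = 446928 - 500000 = -53072 m

-53072 m


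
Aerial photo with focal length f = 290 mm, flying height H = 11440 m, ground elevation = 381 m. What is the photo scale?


scale = f / (H - h) = 290 mm / 11059 m = 290 / 11059000 = 1:38134

1:38134


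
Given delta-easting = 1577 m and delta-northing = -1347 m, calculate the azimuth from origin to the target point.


az = atan2(1577, -1347) = 130.5 deg
adjusted to 0-360: 130.5 degrees

130.5 degrees


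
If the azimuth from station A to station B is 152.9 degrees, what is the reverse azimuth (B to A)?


back azimuth = (152.9 + 180) mod 360 = 332.9 degrees

332.9 degrees


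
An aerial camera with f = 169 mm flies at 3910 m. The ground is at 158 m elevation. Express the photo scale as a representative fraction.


scale = f / (H - h) = 169 mm / 3752 m = 169 / 3752000 = 1:22201

1:22201


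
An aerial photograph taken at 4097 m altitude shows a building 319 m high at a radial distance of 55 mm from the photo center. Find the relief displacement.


d = h * r / H = 319 * 55 / 4097 = 4.28 mm

4.28 mm


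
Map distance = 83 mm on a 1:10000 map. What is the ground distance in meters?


ground = 83 mm * 10000 / 1000 = 830.0 m

830.0 m


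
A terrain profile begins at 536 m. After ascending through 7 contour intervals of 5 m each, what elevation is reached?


elevation = 536 + 7 * 5 = 571 m

571 m


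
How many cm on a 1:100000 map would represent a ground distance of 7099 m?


map_cm = 7099 * 100 / 100000 = 7.099 cm ≈ 7.1 cm

7.1 cm


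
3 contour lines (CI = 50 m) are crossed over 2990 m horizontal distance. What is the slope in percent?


elevation change = 3 * 50 = 150 m
slope = 150 / 2990 * 100 = 5.0%

5.0%


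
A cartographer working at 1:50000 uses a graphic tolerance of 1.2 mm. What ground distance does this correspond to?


ground = 1.2 mm * 50000 / 1000 = 60.0 m

60.0 m


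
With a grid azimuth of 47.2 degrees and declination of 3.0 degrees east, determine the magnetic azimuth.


magnetic azimuth = grid azimuth - declination (east +ve)
mag_az = 47.2 - 3.0 = 44.2 degrees

44.2 degrees


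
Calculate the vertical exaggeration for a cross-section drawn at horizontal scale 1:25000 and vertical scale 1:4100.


VE = horizontal_scale / vertical_scale = 25000 / 4100 ≈ 6.1

6.1x


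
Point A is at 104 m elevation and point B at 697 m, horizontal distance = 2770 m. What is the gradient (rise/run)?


gradient = (697 - 104) / 2770 = 593 / 2770 = 0.2141

0.2141


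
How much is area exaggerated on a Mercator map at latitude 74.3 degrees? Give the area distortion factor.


area_distortion = 1/cos^2(74.3) = 13.657

13.657


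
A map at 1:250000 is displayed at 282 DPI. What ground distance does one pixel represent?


pixel_cm = 2.54 / 282 ≈ 0.009007 cm
ground = pixel_cm * 250000 / 100 = 2.54 * 250000 / (282 * 100) = 635000 / 28200 ≈ 22.52 m

22.52 m


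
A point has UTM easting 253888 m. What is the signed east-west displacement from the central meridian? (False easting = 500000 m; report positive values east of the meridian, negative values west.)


displacement = 253888 - 500000 = -246112 m

-246112 m


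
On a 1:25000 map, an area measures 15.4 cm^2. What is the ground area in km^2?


ground_area = 15.4 * (25000/100)^2 = 962500.0 m^2 = 0.9625 km^2 ≈ 0.963 km^2

0.963 km^2


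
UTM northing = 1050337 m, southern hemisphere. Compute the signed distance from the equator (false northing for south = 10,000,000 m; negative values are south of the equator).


For southern: actual = 1050337 - 10000000 = -8949663 m

-8949663 m


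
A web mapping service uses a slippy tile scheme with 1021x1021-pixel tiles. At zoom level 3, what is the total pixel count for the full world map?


tiles per axis = 2^3 = 8
total tiles = 8^2 = 64
pixels per axis = 8 * 1021 = 8168
total pixels = 8168^2 = 66716224

66716224 pixels


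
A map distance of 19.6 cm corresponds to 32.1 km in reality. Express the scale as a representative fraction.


ground = 32.1 km = 3210000 cm; RF denominator = ground / map = 3210000 / 19.6 ≈ 163776; RF = 1:163776

1:163776


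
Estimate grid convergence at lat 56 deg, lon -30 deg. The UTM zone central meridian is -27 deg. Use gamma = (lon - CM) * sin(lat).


gamma = (-30 - -27) * sin(56) = -3 * 0.829038 = -2.487 degrees

-2.487 degrees


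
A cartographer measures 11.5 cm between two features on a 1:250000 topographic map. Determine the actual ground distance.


ground = 11.5 cm * 250000 / 100 = 28750.0 m = 28.75 km

28.75 km


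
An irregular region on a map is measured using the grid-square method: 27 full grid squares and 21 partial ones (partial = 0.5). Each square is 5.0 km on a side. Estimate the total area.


effective squares = 27 + 21 * 0.5 = 37.5
area = 37.5 * 25.0 = 937.5 km^2

937.5 km^2


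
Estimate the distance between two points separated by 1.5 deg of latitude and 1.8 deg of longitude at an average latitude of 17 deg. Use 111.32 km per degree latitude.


dlat_km = 1.5 * 111.32 = 166.98
dlon_km = 1.8 * 111.32 * cos(17) ≈ 191.621
dist = sqrt(166.98^2 + 191.621^2) ≈ 254.2 km

254.2 km


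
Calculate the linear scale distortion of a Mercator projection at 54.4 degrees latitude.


SF = 1 / cos(54.4) = 1 / 0.582123 = 1.718

1.718


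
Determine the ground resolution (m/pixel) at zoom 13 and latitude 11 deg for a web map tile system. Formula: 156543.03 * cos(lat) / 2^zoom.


res = 156543.03 * cos(11) / 2^13 = 156543.03 * 0.98162718 / 8192 = 18.76 m/pixel

18.76 m/pixel


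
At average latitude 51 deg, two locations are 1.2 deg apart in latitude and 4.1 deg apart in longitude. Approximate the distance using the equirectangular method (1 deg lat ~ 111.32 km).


dlat_km = 1.2 * 111.32 = 133.584
dlon_km = 4.1 * 111.32 * cos(51) ≈ 287.229
dist = sqrt(133.584^2 + 287.229^2) ≈ 316.8 km

316.8 km


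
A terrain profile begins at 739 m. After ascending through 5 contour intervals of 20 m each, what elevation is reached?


elevation = 739 + 5 * 20 = 839 m

839 m


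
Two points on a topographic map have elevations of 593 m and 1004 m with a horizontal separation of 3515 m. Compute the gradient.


gradient = (1004 - 593) / 3515 = 411 / 3515 = 0.1169

0.1169


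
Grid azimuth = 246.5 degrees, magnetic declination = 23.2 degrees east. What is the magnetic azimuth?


magnetic azimuth = grid azimuth - declination (east +ve)
mag_az = 246.5 - 23.2 = 223.3 degrees

223.3 degrees


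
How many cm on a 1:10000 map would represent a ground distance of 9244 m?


map_cm = 9244 * 100 / 10000 = 92.44 cm

92.44 cm


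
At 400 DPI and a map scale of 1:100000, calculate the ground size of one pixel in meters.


pixel_cm = 2.54 / 400 = 0.00635 cm
ground = pixel_cm * 100000 / 100 = 2.54 * 100000 / (400 * 100) = 254000 / 40000 = 6.35 m

6.35 m


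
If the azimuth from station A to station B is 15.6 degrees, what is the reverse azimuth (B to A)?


back azimuth = (15.6 + 180) mod 360 = 195.6 degrees

195.6 degrees


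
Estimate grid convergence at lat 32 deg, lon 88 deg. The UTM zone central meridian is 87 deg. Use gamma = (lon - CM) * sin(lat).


gamma = (88 - 87) * sin(32) = 1 * 0.529919 = 0.53 degrees

0.53 degrees


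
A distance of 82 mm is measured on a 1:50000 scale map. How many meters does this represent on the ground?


ground = 82 mm * 50000 / 1000 = 4100.0 m

4100.0 m


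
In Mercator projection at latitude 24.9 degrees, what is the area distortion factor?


area_distortion = 1/cos^2(24.9) = 1.215

1.215


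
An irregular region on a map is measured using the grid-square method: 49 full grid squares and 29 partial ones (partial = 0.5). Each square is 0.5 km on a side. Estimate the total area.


effective squares = 49 + 29 * 0.5 = 63.5
area = 63.5 * 0.25 = 15.875 km^2

15.875 km^2


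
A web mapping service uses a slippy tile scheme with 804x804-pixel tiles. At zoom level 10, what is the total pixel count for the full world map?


tiles per axis = 2^10 = 1024
total tiles = 1024^2 = 1048576
pixels per axis = 1024 * 804 = 823296
total pixels = 823296^2 = 677816303616

677816303616 pixels


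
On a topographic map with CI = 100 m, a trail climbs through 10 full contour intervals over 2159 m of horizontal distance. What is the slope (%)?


elevation change = 10 * 100 = 1000 m
slope = 1000 / 2159 * 100 = 46.3%

46.3%


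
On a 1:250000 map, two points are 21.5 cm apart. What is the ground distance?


ground = 21.5 cm * 250000 / 100 = 53750.0 m = 53.75 km

53.75 km


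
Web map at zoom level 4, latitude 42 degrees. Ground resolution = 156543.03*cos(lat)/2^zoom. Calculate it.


res = 156543.03 * cos(42) / 2^4 = 156543.03 * 0.74314483 / 16 = 7270.88 m/pixel

7270.88 m/pixel


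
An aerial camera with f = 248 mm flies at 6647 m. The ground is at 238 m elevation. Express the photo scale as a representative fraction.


scale = f / (H - h) = 248 mm / 6409 m = 248 / 6409000 = 1:25843

1:25843


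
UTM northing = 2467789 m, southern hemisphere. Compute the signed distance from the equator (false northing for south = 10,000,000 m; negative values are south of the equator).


For southern: actual = 2467789 - 10000000 = -7532211 m

-7532211 m


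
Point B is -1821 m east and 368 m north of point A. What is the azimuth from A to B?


az = atan2(-1821, 368) = -78.6 deg
adjusted to 0-360: 281.4 degrees

281.4 degrees


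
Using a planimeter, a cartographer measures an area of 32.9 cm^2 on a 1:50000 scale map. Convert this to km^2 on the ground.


ground_area = 32.9 * (50000/100)^2 = 8225000.0 m^2 = 8.225 km^2

8.225 km^2


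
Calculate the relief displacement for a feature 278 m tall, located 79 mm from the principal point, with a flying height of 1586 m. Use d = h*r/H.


d = h * r / H = 278 * 79 / 1586 = 13.85 mm

13.85 mm


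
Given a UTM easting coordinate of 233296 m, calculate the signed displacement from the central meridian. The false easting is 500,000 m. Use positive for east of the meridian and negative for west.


displacement = 233296 - 500000 = -266704 m

-266704 m


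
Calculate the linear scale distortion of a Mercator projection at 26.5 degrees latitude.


SF = 1 / cos(26.5) = 1 / 0.894934 = 1.117

1.117


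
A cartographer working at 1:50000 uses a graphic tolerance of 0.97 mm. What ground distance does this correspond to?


ground = 0.97 mm * 50000 / 1000 = 48.5 m

48.5 m


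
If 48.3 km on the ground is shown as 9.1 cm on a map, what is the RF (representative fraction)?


ground = 48.3 km = 4830000 cm; RF denominator = ground / map = 4830000 / 9.1 ≈ 530769; RF = 1:530769

1:530769


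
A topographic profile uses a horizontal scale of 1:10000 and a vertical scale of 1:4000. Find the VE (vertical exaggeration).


VE = horizontal_scale / vertical_scale = 10000 / 4000 = 2.5

2.5x


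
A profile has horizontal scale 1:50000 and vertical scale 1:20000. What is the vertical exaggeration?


VE = horizontal_scale / vertical_scale = 50000 / 20000 = 2.5

2.5x


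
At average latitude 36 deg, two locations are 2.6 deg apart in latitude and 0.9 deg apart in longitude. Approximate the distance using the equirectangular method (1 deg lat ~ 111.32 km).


dlat_km = 2.6 * 111.32 = 289.432
dlon_km = 0.9 * 111.32 * cos(36) ≈ 81.054
dist = sqrt(289.432^2 + 81.054^2) ≈ 300.6 km

300.6 km


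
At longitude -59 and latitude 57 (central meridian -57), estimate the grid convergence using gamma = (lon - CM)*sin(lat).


gamma = (-59 - -57) * sin(57) = -2 * 0.838671 = -1.677 degrees

-1.677 degrees


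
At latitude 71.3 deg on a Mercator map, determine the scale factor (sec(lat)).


SF = 1 / cos(71.3) = 1 / 0.320613 = 3.119

3.119


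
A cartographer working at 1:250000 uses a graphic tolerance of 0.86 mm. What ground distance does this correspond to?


ground = 0.86 mm * 250000 / 1000 = 215.0 m

215.0 m


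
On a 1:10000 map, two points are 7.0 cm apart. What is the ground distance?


ground = 7.0 cm * 10000 / 100 = 700.0 m

700.0 m


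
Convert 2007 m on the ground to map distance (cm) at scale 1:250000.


map_cm = 2007 * 100 / 250000 = 0.8028 cm ≈ 0.8 cm

0.8 cm


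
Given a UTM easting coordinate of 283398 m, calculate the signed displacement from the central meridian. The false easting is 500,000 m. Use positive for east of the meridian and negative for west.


displacement = 283398 - 500000 = -216602 m

-216602 m


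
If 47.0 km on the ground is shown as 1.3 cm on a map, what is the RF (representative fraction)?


ground = 47.0 km = 4700000 cm; RF denominator = ground / map = 4700000 / 1.3 ≈ 3615385; RF = 1:3615385

1:3615385


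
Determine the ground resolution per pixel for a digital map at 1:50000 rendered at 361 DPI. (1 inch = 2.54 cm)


pixel_cm = 2.54 / 361 ≈ 0.007036 cm
ground = pixel_cm * 50000 / 100 = 2.54 * 50000 / (361 * 100) = 127000 / 36100 ≈ 3.52 m

3.52 m


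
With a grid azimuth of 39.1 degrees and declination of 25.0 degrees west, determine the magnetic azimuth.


magnetic azimuth = grid azimuth - declination (east +ve)
mag_az = 39.1 - -25.0 = 64.1 degrees

64.1 degrees


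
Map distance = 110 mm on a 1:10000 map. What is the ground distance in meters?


ground = 110 mm * 10000 / 1000 = 1100.0 m

1100.0 m


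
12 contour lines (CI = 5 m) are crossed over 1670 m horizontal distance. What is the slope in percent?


elevation change = 12 * 5 = 60 m
slope = 60 / 1670 * 100 = 3.6%

3.6%


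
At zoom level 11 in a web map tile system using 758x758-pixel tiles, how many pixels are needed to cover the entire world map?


tiles per axis = 2^11 = 2048
total tiles = 2048^2 = 4194304
pixels per axis = 2048 * 758 = 1552384
total pixels = 1552384^2 = 2409896083456

2409896083456 pixels


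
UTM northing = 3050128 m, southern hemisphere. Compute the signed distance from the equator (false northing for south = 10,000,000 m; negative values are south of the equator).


For southern: actual = 3050128 - 10000000 = -6949872 m

-6949872 m


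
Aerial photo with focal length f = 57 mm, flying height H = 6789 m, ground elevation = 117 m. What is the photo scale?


scale = f / (H - h) = 57 mm / 6672 m = 57 / 6672000 = 1:117053

1:117053


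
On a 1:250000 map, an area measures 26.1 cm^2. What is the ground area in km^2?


ground_area = 26.1 * (250000/100)^2 = 163125000.0 m^2 = 163.125 km^2

163.125 km^2


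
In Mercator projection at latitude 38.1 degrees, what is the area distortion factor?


area_distortion = 1/cos^2(38.1) = 1.615

1.615


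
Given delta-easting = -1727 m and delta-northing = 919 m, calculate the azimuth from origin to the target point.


az = atan2(-1727, 919) = -62.0 deg
adjusted to 0-360: 298.0 degrees

298.0 degrees


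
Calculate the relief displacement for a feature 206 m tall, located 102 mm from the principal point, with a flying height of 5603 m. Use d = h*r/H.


d = h * r / H = 206 * 102 / 5603 = 3.75 mm

3.75 mm


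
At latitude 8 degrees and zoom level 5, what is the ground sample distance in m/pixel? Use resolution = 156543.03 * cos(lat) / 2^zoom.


res = 156543.03 * cos(8) / 2^5 = 156543.03 * 0.99026807 / 32 = 4844.36 m/pixel

4844.36 m/pixel


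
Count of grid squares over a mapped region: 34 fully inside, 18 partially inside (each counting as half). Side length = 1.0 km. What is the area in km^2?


effective squares = 34 + 18 * 0.5 = 43.0
area = 43.0 * 1.0 = 43.0 km^2

43.0 km^2


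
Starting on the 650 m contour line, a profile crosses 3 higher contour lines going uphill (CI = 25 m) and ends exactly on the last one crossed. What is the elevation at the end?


elevation = 650 + 3 * 25 = 725 m

725 m


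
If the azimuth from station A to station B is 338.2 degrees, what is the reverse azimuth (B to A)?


back azimuth = (338.2 + 180) mod 360 = 158.2 degrees

158.2 degrees


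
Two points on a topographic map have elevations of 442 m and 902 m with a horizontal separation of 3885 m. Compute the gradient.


gradient = (902 - 442) / 3885 = 460 / 3885 = 0.1184

0.1184


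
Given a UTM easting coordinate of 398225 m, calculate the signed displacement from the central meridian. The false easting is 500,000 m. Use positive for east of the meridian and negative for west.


displacement = 398225 - 500000 = -101775 m

-101775 m


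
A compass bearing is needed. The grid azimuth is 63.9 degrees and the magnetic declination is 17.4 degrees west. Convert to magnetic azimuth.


magnetic azimuth = grid azimuth - declination (east +ve)
mag_az = 63.9 - -17.4 = 81.3 degrees

81.3 degrees


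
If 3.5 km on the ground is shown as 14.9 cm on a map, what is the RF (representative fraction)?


ground = 3.5 km = 350000 cm; RF denominator = ground / map = 350000 / 14.9 ≈ 23490; RF = 1:23490

1:23490


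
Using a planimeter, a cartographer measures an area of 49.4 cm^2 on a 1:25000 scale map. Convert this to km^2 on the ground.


ground_area = 49.4 * (25000/100)^2 = 3087500.0 m^2 = 3.0875 km^2 ≈ 3.088 km^2

3.088 km^2


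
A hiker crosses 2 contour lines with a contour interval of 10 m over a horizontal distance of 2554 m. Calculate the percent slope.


elevation change = 2 * 10 = 20 m
slope = 20 / 2554 * 100 = 0.8%

0.8%


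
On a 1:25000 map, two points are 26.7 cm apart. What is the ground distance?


ground = 26.7 cm * 25000 / 100 = 6675.0 m = 6.675 km

6.675 km


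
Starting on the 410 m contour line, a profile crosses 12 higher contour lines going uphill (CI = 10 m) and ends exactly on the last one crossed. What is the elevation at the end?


elevation = 410 + 12 * 10 = 530 m

530 m


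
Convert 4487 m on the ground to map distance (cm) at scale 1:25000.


map_cm = 4487 * 100 / 25000 = 17.948 cm ≈ 17.95 cm

17.95 cm


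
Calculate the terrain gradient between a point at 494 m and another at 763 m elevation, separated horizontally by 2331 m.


gradient = (763 - 494) / 2331 = 269 / 2331 = 0.1154

0.1154


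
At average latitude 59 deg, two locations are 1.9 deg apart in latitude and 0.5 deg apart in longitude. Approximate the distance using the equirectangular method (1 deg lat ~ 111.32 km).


dlat_km = 1.9 * 111.32 = 211.508
dlon_km = 0.5 * 111.32 * cos(59) ≈ 28.667
dist = sqrt(211.508^2 + 28.667^2) ≈ 213.4 km

213.4 km


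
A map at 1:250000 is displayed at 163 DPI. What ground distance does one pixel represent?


pixel_cm = 2.54 / 163 ≈ 0.015583 cm
ground = pixel_cm * 250000 / 100 = 2.54 * 250000 / (163 * 100) = 635000 / 16300 ≈ 38.96 m

38.96 m


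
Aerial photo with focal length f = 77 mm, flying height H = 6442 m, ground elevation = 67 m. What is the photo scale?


scale = f / (H - h) = 77 mm / 6375 m = 77 / 6375000 = 1:82792

1:82792


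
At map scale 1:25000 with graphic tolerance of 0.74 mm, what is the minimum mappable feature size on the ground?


ground = 0.74 mm * 25000 / 1000 = 18.5 m

18.5 m


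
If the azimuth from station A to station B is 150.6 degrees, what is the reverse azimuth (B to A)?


back azimuth = (150.6 + 180) mod 360 = 330.6 degrees

330.6 degrees


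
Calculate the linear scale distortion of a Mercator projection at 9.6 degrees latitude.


SF = 1 / cos(9.6) = 1 / 0.985996 = 1.014

1.014


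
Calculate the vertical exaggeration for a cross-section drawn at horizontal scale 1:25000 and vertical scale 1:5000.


VE = horizontal_scale / vertical_scale = 25000 / 5000 = 5.0

5.0x


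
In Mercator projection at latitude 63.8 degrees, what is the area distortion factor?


area_distortion = 1/cos^2(63.8) = 5.13

5.13


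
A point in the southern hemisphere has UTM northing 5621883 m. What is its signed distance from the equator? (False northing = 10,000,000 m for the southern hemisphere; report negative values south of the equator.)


For southern: actual = 5621883 - 10000000 = -4378117 m

-4378117 m


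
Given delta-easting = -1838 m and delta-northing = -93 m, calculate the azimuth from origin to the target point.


az = atan2(-1838, -93) = -92.9 deg
adjusted to 0-360: 267.1 degrees

267.1 degrees


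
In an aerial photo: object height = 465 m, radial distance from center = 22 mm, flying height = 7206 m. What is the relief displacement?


d = h * r / H = 465 * 22 / 7206 = 1.42 mm

1.42 mm


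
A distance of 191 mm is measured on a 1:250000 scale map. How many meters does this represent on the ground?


ground = 191 mm * 250000 / 1000 = 47750.0 m

47750.0 m


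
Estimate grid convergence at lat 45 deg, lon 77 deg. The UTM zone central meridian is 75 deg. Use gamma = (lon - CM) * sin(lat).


gamma = (77 - 75) * sin(45) = 2 * 0.707107 = 1.414 degrees

1.414 degrees


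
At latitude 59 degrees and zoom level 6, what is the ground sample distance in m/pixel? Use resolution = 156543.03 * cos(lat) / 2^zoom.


res = 156543.03 * cos(59) / 2^6 = 156543.03 * 0.51503807 / 64 = 1259.78 m/pixel

1259.78 m/pixel


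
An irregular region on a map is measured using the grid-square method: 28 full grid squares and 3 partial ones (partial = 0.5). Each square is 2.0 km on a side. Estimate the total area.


effective squares = 28 + 3 * 0.5 = 29.5
area = 29.5 * 4.0 = 118.0 km^2

118.0 km^2


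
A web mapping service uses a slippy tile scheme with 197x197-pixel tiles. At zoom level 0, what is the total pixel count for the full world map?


tiles per axis = 2^0 = 1
total tiles = 1^2 = 1
pixels per axis = 1 * 197 = 197
total pixels = 197^2 = 38809

38809 pixels


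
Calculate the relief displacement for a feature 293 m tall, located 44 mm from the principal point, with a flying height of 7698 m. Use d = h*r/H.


d = h * r / H = 293 * 44 / 7698 = 1.67 mm

1.67 mm


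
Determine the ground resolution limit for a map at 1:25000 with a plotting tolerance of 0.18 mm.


ground = 0.18 mm * 25000 / 1000 = 4.5 m

4.5 m


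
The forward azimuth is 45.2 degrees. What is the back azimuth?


back azimuth = (45.2 + 180) mod 360 = 225.2 degrees

225.2 degrees


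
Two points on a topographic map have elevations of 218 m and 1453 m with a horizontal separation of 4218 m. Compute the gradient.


gradient = (1453 - 218) / 4218 = 1235 / 4218 = 0.2928

0.2928


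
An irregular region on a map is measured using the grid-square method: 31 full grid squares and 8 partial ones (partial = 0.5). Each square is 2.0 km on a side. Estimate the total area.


effective squares = 31 + 8 * 0.5 = 35.0
area = 35.0 * 4.0 = 140.0 km^2

140.0 km^2


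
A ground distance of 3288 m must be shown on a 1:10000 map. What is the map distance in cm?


map_cm = 3288 * 100 / 10000 = 32.88 cm

32.88 cm


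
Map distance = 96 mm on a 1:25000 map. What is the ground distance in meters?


ground = 96 mm * 25000 / 1000 = 2400.0 m

2400.0 m


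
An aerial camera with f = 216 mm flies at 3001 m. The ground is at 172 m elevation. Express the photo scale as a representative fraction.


scale = f / (H - h) = 216 mm / 2829 m = 216 / 2829000 = 1:13097

1:13097


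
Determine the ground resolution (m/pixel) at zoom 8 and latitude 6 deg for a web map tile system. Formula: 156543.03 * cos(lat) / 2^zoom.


res = 156543.03 * cos(6) / 2^8 = 156543.03 * 0.9945219 / 256 = 608.15 m/pixel

608.15 m/pixel


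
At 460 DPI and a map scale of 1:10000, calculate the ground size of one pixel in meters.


pixel_cm = 2.54 / 460 ≈ 0.005522 cm
ground = pixel_cm * 10000 / 100 = 2.54 * 10000 / (460 * 100) = 25400 / 46000 ≈ 0.55 m

0.55 m


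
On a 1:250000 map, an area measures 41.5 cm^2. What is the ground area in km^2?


ground_area = 41.5 * (250000/100)^2 = 259375000.0 m^2 = 259.375 km^2

259.375 km^2


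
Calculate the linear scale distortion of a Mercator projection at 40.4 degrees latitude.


SF = 1 / cos(40.4) = 1 / 0.761538 = 1.313

1.313


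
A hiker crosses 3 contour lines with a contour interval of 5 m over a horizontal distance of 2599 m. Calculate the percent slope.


elevation change = 3 * 5 = 15 m
slope = 15 / 2599 * 100 = 0.6%

0.6%


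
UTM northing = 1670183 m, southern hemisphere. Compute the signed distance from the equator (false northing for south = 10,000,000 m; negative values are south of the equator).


For southern: actual = 1670183 - 10000000 = -8329817 m

-8329817 m


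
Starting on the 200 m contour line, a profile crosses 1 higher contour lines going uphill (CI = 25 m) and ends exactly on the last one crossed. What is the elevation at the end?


elevation = 200 + 1 * 25 = 225 m

225 m


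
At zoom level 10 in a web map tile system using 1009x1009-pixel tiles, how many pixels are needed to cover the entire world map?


tiles per axis = 2^10 = 1024
total tiles = 1024^2 = 1048576
pixels per axis = 1024 * 1009 = 1033216
total pixels = 1033216^2 = 1067535302656

1067535302656 pixels


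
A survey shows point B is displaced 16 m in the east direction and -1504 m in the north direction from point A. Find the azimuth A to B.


az = atan2(16, -1504) = 179.4 deg
adjusted to 0-360: 179.4 degrees

179.4 degrees


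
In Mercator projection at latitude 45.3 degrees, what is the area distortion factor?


area_distortion = 1/cos^2(45.3) = 2.021

2.021


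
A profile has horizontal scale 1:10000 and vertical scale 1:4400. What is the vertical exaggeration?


VE = horizontal_scale / vertical_scale = 10000 / 4400 ≈ 2.3

2.3x


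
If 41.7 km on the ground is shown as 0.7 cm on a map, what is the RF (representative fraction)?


ground = 41.7 km = 4170000 cm; RF denominator = ground / map = 4170000 / 0.7 ≈ 5957143; RF = 1:5957143

1:5957143


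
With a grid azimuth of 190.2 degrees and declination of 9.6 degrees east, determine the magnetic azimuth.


magnetic azimuth = grid azimuth - declination (east +ve)
mag_az = 190.2 - 9.6 = 180.6 degrees

180.6 degrees


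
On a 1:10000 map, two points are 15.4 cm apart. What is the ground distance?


ground = 15.4 cm * 10000 / 100 = 1540.0 m = 1.54 km

1.54 km


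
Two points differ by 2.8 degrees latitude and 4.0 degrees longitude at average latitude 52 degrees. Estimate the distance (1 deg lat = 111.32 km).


dlat_km = 2.8 * 111.32 = 311.696
dlon_km = 4.0 * 111.32 * cos(52) ≈ 274.142
dist = sqrt(311.696^2 + 274.142^2) ≈ 415.1 km

415.1 km


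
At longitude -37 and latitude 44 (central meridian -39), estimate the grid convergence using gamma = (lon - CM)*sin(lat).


gamma = (-37 - -39) * sin(44) = 2 * 0.694658 = 1.389 degrees

1.389 degrees


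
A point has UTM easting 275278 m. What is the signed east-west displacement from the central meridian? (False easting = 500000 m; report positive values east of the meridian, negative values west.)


displacement = 275278 - 500000 = -224722 m

-224722 m


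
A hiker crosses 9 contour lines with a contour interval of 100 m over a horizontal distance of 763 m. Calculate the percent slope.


elevation change = 9 * 100 = 900 m
slope = 900 / 763 * 100 = 118.0%

118.0%


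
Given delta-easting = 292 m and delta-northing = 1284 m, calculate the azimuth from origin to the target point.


az = atan2(292, 1284) = 12.8 deg
adjusted to 0-360: 12.8 degrees

12.8 degrees


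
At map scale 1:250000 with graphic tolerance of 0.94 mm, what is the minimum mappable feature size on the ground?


ground = 0.94 mm * 250000 / 1000 = 235.0 m

235.0 m


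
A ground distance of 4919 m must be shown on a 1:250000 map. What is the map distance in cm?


map_cm = 4919 * 100 / 250000 = 1.9676 cm ≈ 1.97 cm

1.97 cm


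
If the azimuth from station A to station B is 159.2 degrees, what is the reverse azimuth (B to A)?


back azimuth = (159.2 + 180) mod 360 = 339.2 degrees

339.2 degrees


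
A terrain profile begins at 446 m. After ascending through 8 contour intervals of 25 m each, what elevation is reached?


elevation = 446 + 8 * 25 = 646 m

646 m


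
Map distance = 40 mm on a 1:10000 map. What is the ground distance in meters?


ground = 40 mm * 10000 / 1000 = 400.0 m

400.0 m


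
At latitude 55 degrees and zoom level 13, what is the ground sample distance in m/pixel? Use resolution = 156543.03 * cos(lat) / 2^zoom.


res = 156543.03 * cos(55) / 2^13 = 156543.03 * 0.57357644 / 8192 = 10.96 m/pixel

10.96 m/pixel


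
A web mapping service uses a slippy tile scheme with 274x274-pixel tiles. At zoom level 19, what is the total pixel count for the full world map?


tiles per axis = 2^19 = 524288
total tiles = 524288^2 = 274877906944
pixels per axis = 524288 * 274 = 143654912
total pixels = 143654912^2 = 20636733741727744

20636733741727744 pixels


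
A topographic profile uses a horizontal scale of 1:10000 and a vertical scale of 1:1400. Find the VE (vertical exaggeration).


VE = horizontal_scale / vertical_scale = 10000 / 1400 ≈ 7.1

7.1x


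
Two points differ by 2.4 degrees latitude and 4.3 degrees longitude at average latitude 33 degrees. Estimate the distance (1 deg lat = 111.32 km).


dlat_km = 2.4 * 111.32 = 267.168
dlon_km = 4.3 * 111.32 * cos(33) ≈ 401.451
dist = sqrt(267.168^2 + 401.451^2) ≈ 482.2 km

482.2 km


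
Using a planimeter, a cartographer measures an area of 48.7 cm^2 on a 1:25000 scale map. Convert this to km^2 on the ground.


ground_area = 48.7 * (25000/100)^2 = 3043750.0 m^2 = 3.04375 km^2 ≈ 3.044 km^2

3.044 km^2


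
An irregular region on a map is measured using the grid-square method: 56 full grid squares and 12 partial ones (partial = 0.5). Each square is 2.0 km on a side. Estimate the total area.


effective squares = 56 + 12 * 0.5 = 62.0
area = 62.0 * 4.0 = 248.0 km^2

248.0 km^2


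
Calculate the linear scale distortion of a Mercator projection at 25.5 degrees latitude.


SF = 1 / cos(25.5) = 1 / 0.902585 = 1.108

1.108


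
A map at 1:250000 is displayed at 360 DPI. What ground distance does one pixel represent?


pixel_cm = 2.54 / 360 ≈ 0.007056 cm
ground = pixel_cm * 250000 / 100 = 2.54 * 250000 / (360 * 100) = 635000 / 36000 ≈ 17.64 m

17.64 m


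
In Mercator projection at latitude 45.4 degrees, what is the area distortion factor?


area_distortion = 1/cos^2(45.4) = 2.028

2.028


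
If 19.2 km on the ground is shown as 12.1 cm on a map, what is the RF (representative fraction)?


ground = 19.2 km = 1920000 cm; RF denominator = ground / map = 1920000 / 12.1 ≈ 158678; RF = 1:158678

1:158678


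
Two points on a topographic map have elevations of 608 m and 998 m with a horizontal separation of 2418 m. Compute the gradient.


gradient = (998 - 608) / 2418 = 390 / 2418 = 0.1613

0.1613


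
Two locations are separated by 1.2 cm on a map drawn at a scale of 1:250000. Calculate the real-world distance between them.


ground = 1.2 cm * 250000 / 100 = 3000.0 m = 3.0 km

3.0 km


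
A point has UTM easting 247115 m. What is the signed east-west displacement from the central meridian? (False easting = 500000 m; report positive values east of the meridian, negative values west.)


displacement = 247115 - 500000 = -252885 m

-252885 m


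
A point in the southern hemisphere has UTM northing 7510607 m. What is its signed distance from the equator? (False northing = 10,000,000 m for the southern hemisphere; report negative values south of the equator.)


For southern: actual = 7510607 - 10000000 = -2489393 m

-2489393 m


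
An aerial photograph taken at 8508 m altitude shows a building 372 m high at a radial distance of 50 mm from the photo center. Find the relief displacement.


d = h * r / H = 372 * 50 / 8508 = 2.19 mm

2.19 mm


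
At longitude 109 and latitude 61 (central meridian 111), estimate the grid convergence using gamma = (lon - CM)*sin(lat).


gamma = (109 - 111) * sin(61) = -2 * 0.87462 = -1.749 degrees

-1.749 degrees


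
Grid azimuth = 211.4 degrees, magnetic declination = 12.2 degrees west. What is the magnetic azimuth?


magnetic azimuth = grid azimuth - declination (east +ve)
mag_az = 211.4 - -12.2 = 223.6 degrees

223.6 degrees


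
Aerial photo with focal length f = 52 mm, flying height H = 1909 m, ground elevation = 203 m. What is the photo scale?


scale = f / (H - h) = 52 mm / 1706 m = 52 / 1706000 = 1:32808

1:32808


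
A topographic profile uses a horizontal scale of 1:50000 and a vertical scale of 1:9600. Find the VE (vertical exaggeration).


VE = horizontal_scale / vertical_scale = 50000 / 9600 ≈ 5.2

5.2x


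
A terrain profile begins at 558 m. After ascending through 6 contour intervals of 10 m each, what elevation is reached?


elevation = 558 + 6 * 10 = 618 m

618 m


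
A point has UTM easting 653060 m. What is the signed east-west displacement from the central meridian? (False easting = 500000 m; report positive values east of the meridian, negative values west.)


displacement = 653060 - 500000 = 153060 m

153060 m


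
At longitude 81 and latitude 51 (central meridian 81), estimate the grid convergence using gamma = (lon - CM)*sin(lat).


gamma = (81 - 81) * sin(51) = 0 * 0.777146 = 0.0 degrees

0.0 degrees


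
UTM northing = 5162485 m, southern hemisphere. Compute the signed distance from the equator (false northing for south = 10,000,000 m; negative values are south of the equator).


For southern: actual = 5162485 - 10000000 = -4837515 m

-4837515 m


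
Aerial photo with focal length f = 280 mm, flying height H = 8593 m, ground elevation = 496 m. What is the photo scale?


scale = f / (H - h) = 280 mm / 8097 m = 280 / 8097000 = 1:28918

1:28918


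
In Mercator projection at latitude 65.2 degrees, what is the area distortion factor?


area_distortion = 1/cos^2(65.2) = 5.684

5.684


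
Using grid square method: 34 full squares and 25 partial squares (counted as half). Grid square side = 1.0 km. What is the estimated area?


effective squares = 34 + 25 * 0.5 = 46.5
area = 46.5 * 1.0 = 46.5 km^2

46.5 km^2


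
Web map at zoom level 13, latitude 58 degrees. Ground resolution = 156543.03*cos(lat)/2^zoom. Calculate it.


res = 156543.03 * cos(58) / 2^13 = 156543.03 * 0.52991926 / 8192 = 10.13 m/pixel

10.13 m/pixel


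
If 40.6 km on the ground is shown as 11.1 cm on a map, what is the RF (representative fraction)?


ground = 40.6 km = 4060000 cm; RF denominator = ground / map = 4060000 / 11.1 ≈ 365766; RF = 1:365766

1:365766


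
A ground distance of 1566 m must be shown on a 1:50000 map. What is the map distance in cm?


map_cm = 1566 * 100 / 50000 = 3.132 cm ≈ 3.13 cm

3.13 cm


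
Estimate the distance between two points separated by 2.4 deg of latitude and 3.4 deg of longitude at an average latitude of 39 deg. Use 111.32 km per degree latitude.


dlat_km = 2.4 * 111.32 = 267.168
dlon_km = 3.4 * 111.32 * cos(39) ≈ 294.14
dist = sqrt(267.168^2 + 294.14^2) ≈ 397.4 km

397.4 km


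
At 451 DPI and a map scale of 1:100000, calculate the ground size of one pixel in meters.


pixel_cm = 2.54 / 451 ≈ 0.005632 cm
ground = pixel_cm * 100000 / 100 = 2.54 * 100000 / (451 * 100) = 254000 / 45100 ≈ 5.63 m

5.63 m


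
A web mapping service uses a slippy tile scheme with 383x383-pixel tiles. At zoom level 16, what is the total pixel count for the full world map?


tiles per axis = 2^16 = 65536
total tiles = 65536^2 = 4294967296
pixels per axis = 65536 * 383 = 25100288
total pixels = 25100288^2 = 630024457682944

630024457682944 pixels


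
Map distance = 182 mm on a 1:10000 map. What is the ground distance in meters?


ground = 182 mm * 10000 / 1000 = 1820.0 m

1820.0 m


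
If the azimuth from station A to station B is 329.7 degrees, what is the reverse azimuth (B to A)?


back azimuth = (329.7 + 180) mod 360 = 149.7 degrees

149.7 degrees


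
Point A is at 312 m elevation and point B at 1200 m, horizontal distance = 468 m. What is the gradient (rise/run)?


gradient = (1200 - 312) / 468 = 888 / 468 = 1.8974

1.8974


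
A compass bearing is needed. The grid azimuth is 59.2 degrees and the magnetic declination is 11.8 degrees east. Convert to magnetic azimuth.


magnetic azimuth = grid azimuth - declination (east +ve)
mag_az = 59.2 - 11.8 = 47.4 degrees

47.4 degrees


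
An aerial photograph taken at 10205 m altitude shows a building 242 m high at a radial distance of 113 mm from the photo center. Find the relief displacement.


d = h * r / H = 242 * 113 / 10205 = 2.68 mm

2.68 mm


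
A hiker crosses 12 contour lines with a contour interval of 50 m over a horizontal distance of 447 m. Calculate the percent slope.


elevation change = 12 * 50 = 600 m
slope = 600 / 447 * 100 = 134.2%

134.2%


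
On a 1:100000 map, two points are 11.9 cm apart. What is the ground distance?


ground = 11.9 cm * 100000 / 100 = 11900.0 m = 11.9 km

11.9 km


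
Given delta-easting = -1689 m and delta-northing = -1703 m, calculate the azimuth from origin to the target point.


az = atan2(-1689, -1703) = -135.2 deg
adjusted to 0-360: 224.8 degrees

224.8 degrees


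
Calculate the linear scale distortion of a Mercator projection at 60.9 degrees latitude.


SF = 1 / cos(60.9) = 1 / 0.486335 = 2.056

2.056


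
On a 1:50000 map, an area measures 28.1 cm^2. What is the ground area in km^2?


ground_area = 28.1 * (50000/100)^2 = 7025000.0 m^2 = 7.025 km^2

7.025 km^2


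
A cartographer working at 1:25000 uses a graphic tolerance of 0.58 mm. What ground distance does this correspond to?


ground = 0.58 mm * 25000 / 1000 = 14.5 m

14.5 m


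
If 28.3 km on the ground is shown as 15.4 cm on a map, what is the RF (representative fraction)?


ground = 28.3 km = 2830000 cm; RF denominator = ground / map = 2830000 / 15.4 ≈ 183766; RF = 1:183766

1:183766


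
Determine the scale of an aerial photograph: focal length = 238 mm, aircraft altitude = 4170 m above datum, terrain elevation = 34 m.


scale = f / (H - h) = 238 mm / 4136 m = 238 / 4136000 = 1:17378

1:17378


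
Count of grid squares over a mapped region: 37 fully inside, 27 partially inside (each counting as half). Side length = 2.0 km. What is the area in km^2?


effective squares = 37 + 27 * 0.5 = 50.5
area = 50.5 * 4.0 = 202.0 km^2

202.0 km^2


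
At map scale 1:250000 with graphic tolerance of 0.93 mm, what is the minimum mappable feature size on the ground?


ground = 0.93 mm * 250000 / 1000 = 232.5 m

232.5 m


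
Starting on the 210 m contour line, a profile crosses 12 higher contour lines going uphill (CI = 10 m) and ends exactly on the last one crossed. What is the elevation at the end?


elevation = 210 + 12 * 10 = 330 m

330 m


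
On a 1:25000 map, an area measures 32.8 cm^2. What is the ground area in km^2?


ground_area = 32.8 * (25000/100)^2 = 2050000.0 m^2 = 2.05 km^2

2.05 km^2


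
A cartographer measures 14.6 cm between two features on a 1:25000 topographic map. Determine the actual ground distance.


ground = 14.6 cm * 25000 / 100 = 3650.0 m = 3.65 km

3.65 km


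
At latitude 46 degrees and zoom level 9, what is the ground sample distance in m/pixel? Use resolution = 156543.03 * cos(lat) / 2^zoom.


res = 156543.03 * cos(46) / 2^9 = 156543.03 * 0.69465837 / 512 = 212.39 m/pixel

212.39 m/pixel
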